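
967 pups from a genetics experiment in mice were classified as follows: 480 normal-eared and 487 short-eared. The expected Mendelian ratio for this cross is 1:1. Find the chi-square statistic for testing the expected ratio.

Total ratio parts = 2. Expected numbers out of 967:
  normal-eared: 967 × 1/2 = 483.5
  short-eared: 967 × 1/2 = 483.5
χ² = Σ (O − E)² / E
  normal-eared: (480 − 483.5)² / 483.5 = 0.0253
  short-eared: (487 − 483.5)² / 483.5 = 0.0253
χ² = 0.0253 + 0.0253 = 0.0506 ≈ 0.051

0.051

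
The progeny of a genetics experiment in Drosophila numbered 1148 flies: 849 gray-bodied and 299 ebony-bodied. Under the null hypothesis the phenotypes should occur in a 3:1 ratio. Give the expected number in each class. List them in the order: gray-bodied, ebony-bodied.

Under the 3:1 hypothesis (Σ ratio = 4, N = 1148):
  gray-bodied: 1148 × 3/4 = 861
  ebony-bodied: 1148 × 1/4 = 287

861, 287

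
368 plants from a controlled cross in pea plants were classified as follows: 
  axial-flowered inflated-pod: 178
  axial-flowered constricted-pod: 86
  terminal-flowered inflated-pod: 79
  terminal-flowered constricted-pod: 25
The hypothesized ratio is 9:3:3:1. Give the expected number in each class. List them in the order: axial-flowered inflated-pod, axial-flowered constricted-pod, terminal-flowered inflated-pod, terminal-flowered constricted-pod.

Under the 9:3:3:1 hypothesis (Σ ratio = 16, N = 368):
  axial-flowered inflated-pod: 368 × 9/16 = 207
  axial-flowered constricted-pod: 368 × 3/16 = 69
  terminal-flowered inflated-pod: 368 × 3/16 = 69
  terminal-flowered constricted-pod: 368 × 1/16 = 23

207, 69, 69, 23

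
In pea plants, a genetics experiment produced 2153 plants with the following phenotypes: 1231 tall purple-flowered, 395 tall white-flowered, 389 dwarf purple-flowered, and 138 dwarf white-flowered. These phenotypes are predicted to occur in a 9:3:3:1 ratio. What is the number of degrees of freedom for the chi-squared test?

3

A goodness-of-fit test with 4 phenotype classes has df = 4 − 1 = 3.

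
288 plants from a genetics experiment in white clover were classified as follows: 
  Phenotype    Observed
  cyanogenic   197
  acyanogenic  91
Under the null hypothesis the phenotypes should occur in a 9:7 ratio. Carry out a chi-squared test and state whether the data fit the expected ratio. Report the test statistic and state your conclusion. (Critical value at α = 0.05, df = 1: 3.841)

17.284; not consistent

Under the 9:7 hypothesis (Σ ratio = 16, N = 288):
  cyanogenic: 288 × 9/16 = 162
  acyanogenic: 288 × 7/16 = 126
χ² = Σ (O − E)² / E
  cyanogenic: (197 − 162)² / 162 = 7.5617
  acyanogenic: (91 − 126)² / 126 = 9.7222
χ² = 7.5617 + 9.7222 = 17.2839 ≈ 17.284
Degrees of freedom = 2 − 1 = 1; critical value at α = 0.05 is 3.841.
Since 17.284 > 3.841, we reject the null hypothesis — the data do not fit the 9:7 ratio.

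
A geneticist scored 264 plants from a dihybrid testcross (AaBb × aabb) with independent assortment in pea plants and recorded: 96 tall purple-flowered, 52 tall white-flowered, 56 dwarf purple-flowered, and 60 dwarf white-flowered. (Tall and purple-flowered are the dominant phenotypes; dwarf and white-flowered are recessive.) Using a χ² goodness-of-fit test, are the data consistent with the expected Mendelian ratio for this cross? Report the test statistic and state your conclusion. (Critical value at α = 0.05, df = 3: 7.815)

18.667; not consistent

A dihybrid testcross with independent assortment gives a 1:1:1:1 ratio.
The 1:1:1:1 ratio has 4 parts, so with N = 264 the expected counts are:
  tall purple-flowered: 264 × 1/4 = 66
  tall white-flowered: 264 × 1/4 = 66
  dwarf purple-flowered: 264 × 1/4 = 66
  dwarf white-flowered: 264 × 1/4 = 66
χ² = Σ (O − E)² / E
  tall purple-flowered: (96 − 66)² / 66 = 13.6364
  tall white-flowered: (52 − 66)² / 66 = 2.9697
  dwarf purple-flowered: (56 − 66)² / 66 = 1.5152
  dwarf white-flowered: (60 − 66)² / 66 = 0.5455
χ² = 13.6364 + 2.9697 + 1.5152 + 0.5455 = 18.6668 ≈ 18.667
Degrees of freedom = 4 − 1 = 3; critical value at α = 0.05 is 7.815.
Since 18.667 > 7.815, we reject the null hypothesis — the data do not fit the 1:1:1:1 ratio.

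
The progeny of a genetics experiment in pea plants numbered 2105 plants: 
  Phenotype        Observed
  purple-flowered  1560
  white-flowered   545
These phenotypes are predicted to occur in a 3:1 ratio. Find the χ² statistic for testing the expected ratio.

The 3:1 ratio has 4 parts, so with N = 2105 the expected counts are:
  purple-flowered: 2105 × 3/4 = 1578.75
  white-flowered: 2105 × 1/4 = 526.25
χ² = Σ (O − E)² / E
  purple-flowered: (1560 − 1578.75)² / 1578.75 = 0.2227
  white-flowered: (545 − 526.25)² / 526.25 = 0.6681
χ² = 0.2227 + 0.6681 = 0.8908 ≈ 0.891

0.891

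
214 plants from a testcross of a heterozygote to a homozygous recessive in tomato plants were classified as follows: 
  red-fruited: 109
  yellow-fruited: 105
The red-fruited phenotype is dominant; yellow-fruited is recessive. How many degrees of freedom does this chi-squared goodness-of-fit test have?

A testcross of a heterozygote (Aa × aa) gives a 1:1 phenotypic ratio.
A goodness-of-fit test with 2 phenotype classes has df = 2 − 1 = 1.

1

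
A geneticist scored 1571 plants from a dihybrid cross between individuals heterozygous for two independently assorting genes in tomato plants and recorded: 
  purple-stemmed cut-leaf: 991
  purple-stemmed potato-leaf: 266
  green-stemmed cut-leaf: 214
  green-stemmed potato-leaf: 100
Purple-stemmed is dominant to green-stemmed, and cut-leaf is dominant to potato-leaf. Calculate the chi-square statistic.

37.869

A dihybrid F₂ with independent assortment and complete dominance at both loci gives a 9:3:3:1 phenotypic ratio.
Expected counts for N = 1571 under a 9:3:3:1 ratio (total parts = 16):
  purple-stemmed cut-leaf: 1571 × 9/16 = 883.6875
  purple-stemmed potato-leaf: 1571 × 3/16 = 294.5625
  green-stemmed cut-leaf: 1571 × 3/16 = 294.5625
  green-stemmed potato-leaf: 1571 × 1/16 = 98.1875
χ² = Σ (O − E)² / E
  purple-stemmed cut-leaf: (991 − 883.6875)² / 883.6875 = 13.0317
  purple-stemmed potato-leaf: (266 − 294.5625)² / 294.5625 = 2.7696
  green-stemmed cut-leaf: (214 − 294.5625)² / 294.5625 = 22.0337
  green-stemmed potato-leaf: (100 − 98.1875)² / 98.1875 = 0.0335
χ² = 13.0317 + 2.7696 + 22.0337 + 0.0335 = 37.8685 ≈ 37.869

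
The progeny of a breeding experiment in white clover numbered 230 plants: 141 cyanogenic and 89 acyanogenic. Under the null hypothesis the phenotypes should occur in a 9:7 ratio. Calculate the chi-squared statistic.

Total ratio parts = 16. Expected numbers out of 230:
  cyanogenic: 230 × 9/16 = 129.375
  acyanogenic: 230 × 7/16 = 100.625
χ² = Σ (O − E)² / E
  cyanogenic: (141 − 129.375)² / 129.375 = 1.0446
  acyanogenic: (89 − 100.625)² / 100.625 = 1.3430
χ² = 1.0446 + 1.3430 = 2.3876 ≈ 2.388

2.388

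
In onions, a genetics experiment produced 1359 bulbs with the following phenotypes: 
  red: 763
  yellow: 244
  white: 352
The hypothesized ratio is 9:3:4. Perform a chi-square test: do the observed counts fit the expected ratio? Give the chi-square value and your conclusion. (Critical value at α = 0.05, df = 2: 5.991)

Under the 9:3:4 hypothesis (Σ ratio = 16, N = 1359):
  red: 1359 × 9/16 = 764.4375
  yellow: 1359 × 3/16 = 254.8125
  white: 1359 × 4/16 = 339.75
χ² = Σ (O − E)² / E
  red: (763 − 764.4375)² / 764.4375 = 0.0027
  yellow: (244 − 254.8125)² / 254.8125 = 0.4588
  white: (352 − 339.75)² / 339.75 = 0.4417
χ² = 0.0027 + 0.4588 + 0.4417 = 0.9032 ≈ 0.903
Degrees of freedom = 3 − 1 = 2; critical value at α = 0.05 is 5.991.
Since 0.903 < 5.991, we fail to reject the null hypothesis — the data are consistent with the 9:3:4 ratio.

0.903; consistent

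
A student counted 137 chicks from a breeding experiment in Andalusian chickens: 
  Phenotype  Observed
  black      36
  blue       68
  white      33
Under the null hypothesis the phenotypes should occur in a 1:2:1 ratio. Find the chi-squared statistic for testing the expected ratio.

0.139

Expected counts for N = 137 under a 1:2:1 ratio (total parts = 4):
  black: 137 × 1/4 = 34.25
  blue: 137 × 2/4 = 68.5
  white: 137 × 1/4 = 34.25
χ² = Σ (O − E)² / E
  black: (36 − 34.25)² / 34.25 = 0.0894
  blue: (68 − 68.5)² / 68.5 = 0.0036
  white: (33 − 34.25)² / 34.25 = 0.0456
χ² = 0.0894 + 0.0036 + 0.0456 = 0.1386 ≈ 0.139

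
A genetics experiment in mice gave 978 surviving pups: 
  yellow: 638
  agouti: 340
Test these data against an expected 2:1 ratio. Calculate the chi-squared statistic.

The 2:1 ratio has 3 parts, so with N = 978 the expected counts are:
  yellow: 978 × 2/3 = 652
  agouti: 978 × 1/3 = 326
χ² = Σ (O − E)² / E
  yellow: (638 − 652)² / 652 = 0.3006
  agouti: (340 − 326)² / 326 = 0.6012
χ² = 0.3006 + 0.6012 = 0.9018 ≈ 0.902

0.902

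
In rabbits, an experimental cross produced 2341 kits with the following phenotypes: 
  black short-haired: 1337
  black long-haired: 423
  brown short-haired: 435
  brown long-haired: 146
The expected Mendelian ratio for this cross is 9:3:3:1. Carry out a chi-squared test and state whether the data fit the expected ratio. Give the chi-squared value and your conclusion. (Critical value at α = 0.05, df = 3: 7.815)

The 9:3:3:1 ratio has 16 parts, so with N = 2341 the expected counts are:
  black short-haired: 2341 × 9/16 = 1316.8125
  black long-haired: 2341 × 3/16 = 438.9375
  brown short-haired: 2341 × 3/16 = 438.9375
  brown long-haired: 2341 × 1/16 = 146.3125
χ² = Σ (O − E)² / E
  black short-haired: (1337 − 1316.8125)² / 1316.8125 = 0.3095
  black long-haired: (423 − 438.9375)² / 438.9375 = 0.5787
  brown short-haired: (435 − 438.9375)² / 438.9375 = 0.0353
  brown long-haired: (146 − 146.3125)² / 146.3125 = 0.0007
χ² = 0.3095 + 0.5787 + 0.0353 + 0.0007 = 0.9242 ≈ 0.924
Degrees of freedom = 4 − 1 = 3; critical value at α = 0.05 is 7.815.
Since 0.924 < 7.815, we fail to reject the null hypothesis — the data are consistent with the 9:3:3:1 ratio.

0.924; consistent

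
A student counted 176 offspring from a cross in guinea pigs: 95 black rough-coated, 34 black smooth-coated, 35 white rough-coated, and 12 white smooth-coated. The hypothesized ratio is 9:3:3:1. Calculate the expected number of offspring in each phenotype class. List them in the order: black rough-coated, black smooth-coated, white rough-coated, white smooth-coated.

99, 33, 33, 11

Under the 9:3:3:1 hypothesis (Σ ratio = 16, N = 176):
  black rough-coated: 176 × 9/16 = 99
  black smooth-coated: 176 × 3/16 = 33
  white rough-coated: 176 × 3/16 = 33
  white smooth-coated: 176 × 1/16 = 11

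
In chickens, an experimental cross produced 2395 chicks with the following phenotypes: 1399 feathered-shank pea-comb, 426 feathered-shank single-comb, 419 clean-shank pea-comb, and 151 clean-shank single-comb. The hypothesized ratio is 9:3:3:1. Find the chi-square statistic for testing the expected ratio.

5.201

Under the 9:3:3:1 hypothesis (Σ ratio = 16, N = 2395):
  feathered-shank pea-comb: 2395 × 9/16 = 1347.1875
  feathered-shank single-comb: 2395 × 3/16 = 449.0625
  clean-shank pea-comb: 2395 × 3/16 = 449.0625
  clean-shank single-comb: 2395 × 1/16 = 149.6875
χ² = Σ (O − E)² / E
  feathered-shank pea-comb: (1399 − 1347.1875)² / 1347.1875 = 1.9927
  feathered-shank single-comb: (426 − 449.0625)² / 449.0625 = 1.1844
  clean-shank pea-comb: (419 − 449.0625)² / 449.0625 = 2.0125
  clean-shank single-comb: (151 − 149.6875)² / 149.6875 = 0.0115
χ² = 1.9927 + 1.1844 + 2.0125 + 0.0115 = 5.2011 ≈ 5.201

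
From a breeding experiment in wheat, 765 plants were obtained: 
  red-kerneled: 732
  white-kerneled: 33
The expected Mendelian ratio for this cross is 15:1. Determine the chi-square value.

Total ratio parts = 16. Expected numbers out of 765:
  red-kerneled: 765 × 15/16 = 717.1875
  white-kerneled: 765 × 1/16 = 47.8125
χ² = Σ (O − E)² / E
  red-kerneled: (732 − 717.1875)² / 717.1875 = 0.3059
  white-kerneled: (33 − 47.8125)² / 47.8125 = 4.5890
χ² = 0.3059 + 4.5890 = 4.8949 ≈ 4.895

4.895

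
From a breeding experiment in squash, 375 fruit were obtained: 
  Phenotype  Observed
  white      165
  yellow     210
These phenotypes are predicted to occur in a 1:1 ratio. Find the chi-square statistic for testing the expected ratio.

5.400

Total ratio parts = 2. Expected numbers out of 375:
  white: 375 × 1/2 = 187.5
  yellow: 375 × 1/2 = 187.5
χ² = Σ (O − E)² / E
  white: (165 − 187.5)² / 187.5 = 2.7000
  yellow: (210 − 187.5)² / 187.5 = 2.7000
χ² = 2.7000 + 2.7000 = 5.400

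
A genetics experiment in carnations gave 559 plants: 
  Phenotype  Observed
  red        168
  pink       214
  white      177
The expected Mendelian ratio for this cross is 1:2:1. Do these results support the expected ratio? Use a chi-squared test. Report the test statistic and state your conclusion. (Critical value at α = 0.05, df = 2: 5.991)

30.989; not consistent

Total ratio parts = 4. Expected numbers out of 559:
  red: 559 × 1/4 = 139.75
  pink: 559 × 2/4 = 279.5
  white: 559 × 1/4 = 139.75
χ² = Σ (O − E)² / E
  red: (168 − 139.75)² / 139.75 = 5.7106
  pink: (214 − 279.5)² / 279.5 = 15.3497
  white: (177 − 139.75)² / 139.75 = 9.9289
χ² = 5.7106 + 15.3497 + 9.9289 = 30.9892 ≈ 30.989
Degrees of freedom = 3 − 1 = 2; critical value at α = 0.05 is 5.991.
Since 30.989 > 5.991, we reject the null hypothesis — the data do not fit the 1:2:1 ratio.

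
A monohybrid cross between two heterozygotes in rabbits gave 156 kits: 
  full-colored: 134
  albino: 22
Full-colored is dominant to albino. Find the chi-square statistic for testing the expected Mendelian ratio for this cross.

9.880

For a monohybrid cross between heterozygotes with complete dominance, the expected phenotypic ratio is 3:1.
The 3:1 ratio has 4 parts, so with N = 156 the expected counts are:
  full-colored: 156 × 3/4 = 117
  albino: 156 × 1/4 = 39
χ² = Σ (O − E)² / E
  full-colored: (134 − 117)² / 117 = 2.4701
  albino: (22 − 39)² / 39 = 7.4103
χ² = 2.4701 + 7.4103 = 9.8804 ≈ 9.880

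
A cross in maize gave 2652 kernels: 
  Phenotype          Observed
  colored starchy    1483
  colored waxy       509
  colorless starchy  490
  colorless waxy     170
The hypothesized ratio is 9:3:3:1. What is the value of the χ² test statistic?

0.544

Expected counts for N = 2652 under a 9:3:3:1 ratio (total parts = 16):
  colored starchy: 2652 × 9/16 = 1491.75
  colored waxy: 2652 × 3/16 = 497.25
  colorless starchy: 2652 × 3/16 = 497.25
  colorless waxy: 2652 × 1/16 = 165.75
χ² = Σ (O − E)² / E
  colored starchy: (1483 − 1491.75)² / 1491.75 = 0.0513
  colored waxy: (509 − 497.25)² / 497.25 = 0.2777
  colorless starchy: (490 − 497.25)² / 497.25 = 0.1057
  colorless waxy: (170 − 165.75)² / 165.75 = 0.1090
χ² = 0.0513 + 0.2777 + 0.1057 + 0.1090 = 0.5437 ≈ 0.544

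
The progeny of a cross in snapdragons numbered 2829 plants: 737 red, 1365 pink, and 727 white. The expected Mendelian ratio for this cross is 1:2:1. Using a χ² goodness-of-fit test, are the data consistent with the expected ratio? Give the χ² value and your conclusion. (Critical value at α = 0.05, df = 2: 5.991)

3.535; consistent

The 1:2:1 ratio has 4 parts, so with N = 2829 the expected counts are:
  red: 2829 × 1/4 = 707.25
  pink: 2829 × 2/4 = 1414.5
  white: 2829 × 1/4 = 707.25
χ² = Σ (O − E)² / E
  red: (737 − 707.25)² / 707.25 = 1.2514
  pink: (1365 − 1414.5)² / 1414.5 = 1.7322
  white: (727 − 707.25)² / 707.25 = 0.5515
χ² = 1.2514 + 1.7322 + 0.5515 = 3.5351 ≈ 3.535
Degrees of freedom = 3 − 1 = 2; critical value at α = 0.05 is 5.991.
Since 3.535 < 5.991, we fail to reject the null hypothesis — the data are consistent with the 1:2:1 ratio.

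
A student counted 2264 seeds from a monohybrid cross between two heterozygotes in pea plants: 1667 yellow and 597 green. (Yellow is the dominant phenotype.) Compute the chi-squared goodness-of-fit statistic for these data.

2.264

For a monohybrid cross between heterozygotes with complete dominance, the expected phenotypic ratio is 3:1.
Total ratio parts = 4. Expected numbers out of 2264:
  yellow: 2264 × 3/4 = 1698
  green: 2264 × 1/4 = 566
χ² = Σ (O − E)² / E
  yellow: (1667 − 1698)² / 1698 = 0.5660
  green: (597 − 566)² / 566 = 1.6979
χ² = 0.5660 + 1.6979 = 2.2639 ≈ 2.264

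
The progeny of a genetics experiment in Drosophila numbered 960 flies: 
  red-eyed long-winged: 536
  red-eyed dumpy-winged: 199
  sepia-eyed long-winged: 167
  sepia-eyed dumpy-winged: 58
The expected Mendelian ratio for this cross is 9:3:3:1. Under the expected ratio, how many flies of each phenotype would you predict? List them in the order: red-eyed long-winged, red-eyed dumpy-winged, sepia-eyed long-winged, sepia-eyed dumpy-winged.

540, 180, 180, 60

Expected counts for N = 960 under a 9:3:3:1 ratio (total parts = 16):
  red-eyed long-winged: 960 × 9/16 = 540
  red-eyed dumpy-winged: 960 × 3/16 = 180
  sepia-eyed long-winged: 960 × 3/16 = 180
  sepia-eyed dumpy-winged: 960 × 1/16 = 60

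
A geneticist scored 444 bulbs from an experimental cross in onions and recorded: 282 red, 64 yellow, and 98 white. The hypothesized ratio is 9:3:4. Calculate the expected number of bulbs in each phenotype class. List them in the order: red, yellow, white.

Total ratio parts = 16. Expected numbers out of 444:
  red: 444 × 9/16 = 249.75
  yellow: 444 × 3/16 = 83.25
  white: 444 × 4/16 = 111

249.75, 83.25, 111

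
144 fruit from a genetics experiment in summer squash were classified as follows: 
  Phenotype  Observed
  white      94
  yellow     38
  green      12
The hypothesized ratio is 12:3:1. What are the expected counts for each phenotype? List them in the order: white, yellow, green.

108, 27, 9

Total ratio parts = 16. Expected numbers out of 144:
  white: 144 × 12/16 = 108
  yellow: 144 × 3/16 = 27
  green: 144 × 1/16 = 9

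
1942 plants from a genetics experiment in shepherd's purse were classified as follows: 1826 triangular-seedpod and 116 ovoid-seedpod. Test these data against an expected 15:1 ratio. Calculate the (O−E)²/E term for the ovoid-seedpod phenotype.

0.238

Under the 15:1 hypothesis (Σ ratio = 16, N = 1942):
  triangular-seedpod: 1942 × 15/16 = 1820.625
  ovoid-seedpod: 1942 × 1/16 = 121.375
Contribution of ovoid-seedpod: (116 − 121.375)² / 121.375 = 0.2380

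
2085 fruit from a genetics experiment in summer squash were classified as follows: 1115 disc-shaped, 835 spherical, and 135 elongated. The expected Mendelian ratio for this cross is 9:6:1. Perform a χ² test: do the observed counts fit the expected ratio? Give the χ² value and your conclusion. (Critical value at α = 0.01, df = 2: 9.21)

6.628; consistent

The 9:6:1 ratio has 16 parts, so with N = 2085 the expected counts are:
  disc-shaped: 2085 × 9/16 = 1172.8125
  spherical: 2085 × 6/16 = 781.875
  elongated: 2085 × 1/16 = 130.3125
χ² = Σ (O − E)² / E
  disc-shaped: (1115 − 1172.8125)² / 1172.8125 = 2.8498
  spherical: (835 − 781.875)² / 781.875 = 3.6096
  elongated: (135 − 130.3125)² / 130.3125 = 0.1686
χ² = 2.8498 + 3.6096 + 0.1686 = 6.628
Degrees of freedom = 3 − 1 = 2; critical value at α = 0.01 is 9.21.
Since 6.628 < 9.21, we fail to reject the null hypothesis — the data are consistent with the 9:6:1 ratio.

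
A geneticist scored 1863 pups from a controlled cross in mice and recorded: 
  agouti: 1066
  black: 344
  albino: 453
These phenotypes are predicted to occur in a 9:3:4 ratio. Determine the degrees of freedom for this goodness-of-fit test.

A goodness-of-fit test with 3 phenotype classes has df = 3 − 1 = 2.

2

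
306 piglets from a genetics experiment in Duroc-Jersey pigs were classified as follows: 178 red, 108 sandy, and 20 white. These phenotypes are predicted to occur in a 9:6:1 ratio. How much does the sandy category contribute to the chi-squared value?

Expected counts for N = 306 under a 9:6:1 ratio (total parts = 16):
  red: 306 × 9/16 = 172.125
  sandy: 306 × 6/16 = 114.75
  white: 306 × 1/16 = 19.125
Contribution of sandy: (108 − 114.75)² / 114.75 = 0.3971

0.397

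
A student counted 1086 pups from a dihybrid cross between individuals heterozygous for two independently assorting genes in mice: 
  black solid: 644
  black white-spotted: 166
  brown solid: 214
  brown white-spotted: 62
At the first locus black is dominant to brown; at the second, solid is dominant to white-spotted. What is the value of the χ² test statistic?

A dihybrid F₂ with independent assortment and complete dominance at both loci gives a 9:3:3:1 phenotypic ratio.
Expected counts for N = 1086 under a 9:3:3:1 ratio (total parts = 16):
  black solid: 1086 × 9/16 = 610.875
  black white-spotted: 1086 × 3/16 = 203.625
  brown solid: 1086 × 3/16 = 203.625
  brown white-spotted: 1086 × 1/16 = 67.875
χ² = Σ (O − E)² / E
  black solid: (644 − 610.875)² / 610.875 = 1.7962
  black white-spotted: (166 − 203.625)² / 203.625 = 6.9522
  brown solid: (214 − 203.625)² / 203.625 = 0.5286
  brown white-spotted: (62 − 67.875)² / 67.875 = 0.5085
χ² = 1.7962 + 6.9522 + 0.5286 + 0.5085 = 9.7855 ≈ 9.786

9.786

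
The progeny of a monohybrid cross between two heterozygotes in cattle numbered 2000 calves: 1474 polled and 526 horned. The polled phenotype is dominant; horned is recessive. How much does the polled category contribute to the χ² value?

For a monohybrid cross between heterozygotes with complete dominance, the expected phenotypic ratio is 3:1.
Total ratio parts = 4. Expected numbers out of 2000:
  polled: 2000 × 3/4 = 1500
  horned: 2000 × 1/4 = 500
Contribution of polled: (1474 − 1500)² / 1500 = 0.4507

0.451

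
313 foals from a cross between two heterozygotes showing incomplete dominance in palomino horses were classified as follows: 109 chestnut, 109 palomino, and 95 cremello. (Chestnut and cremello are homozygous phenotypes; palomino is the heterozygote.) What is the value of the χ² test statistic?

30.086

With incomplete dominance, a heterozygote × heterozygote cross gives a 1:2:1 phenotypic ratio.
Under the 1:2:1 hypothesis (Σ ratio = 4, N = 313):
  chestnut: 313 × 1/4 = 78.25
  palomino: 313 × 2/4 = 156.5
  cremello: 313 × 1/4 = 78.25
χ² = Σ (O − E)² / E
  chestnut: (109 − 78.25)² / 78.25 = 12.0839
  palomino: (109 − 156.5)² / 156.5 = 14.4169
  cremello: (95 − 78.25)² / 78.25 = 3.5855
χ² = 12.0839 + 14.4169 + 3.5855 = 30.0863 ≈ 30.086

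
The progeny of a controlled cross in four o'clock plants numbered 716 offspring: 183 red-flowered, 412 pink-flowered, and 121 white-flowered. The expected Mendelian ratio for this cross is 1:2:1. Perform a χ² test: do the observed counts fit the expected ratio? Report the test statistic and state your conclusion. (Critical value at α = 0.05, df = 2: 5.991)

The 1:2:1 ratio has 4 parts, so with N = 716 the expected counts are:
  red-flowered: 716 × 1/4 = 179
  pink-flowered: 716 × 2/4 = 358
  white-flowered: 716 × 1/4 = 179
χ² = Σ (O − E)² / E
  red-flowered: (183 − 179)² / 179 = 0.0894
  pink-flowered: (412 − 358)² / 358 = 8.1453
  white-flowered: (121 − 179)² / 179 = 18.7933
χ² = 0.0894 + 8.1453 + 18.7933 = 27.028
Degrees of freedom = 3 − 1 = 2; critical value at α = 0.05 is 5.991.
Since 27.028 > 5.991, we reject the null hypothesis — the data do not fit the 1:2:1 ratio.

27.028; not consistent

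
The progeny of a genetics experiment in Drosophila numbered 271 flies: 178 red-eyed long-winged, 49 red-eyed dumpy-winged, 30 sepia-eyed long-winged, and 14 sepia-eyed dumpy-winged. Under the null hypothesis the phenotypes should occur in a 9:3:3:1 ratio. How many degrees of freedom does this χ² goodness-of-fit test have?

3

A goodness-of-fit test with 4 phenotype classes has df = 4 − 1 = 3.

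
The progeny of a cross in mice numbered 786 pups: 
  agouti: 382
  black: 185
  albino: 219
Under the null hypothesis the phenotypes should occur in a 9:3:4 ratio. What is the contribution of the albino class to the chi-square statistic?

Total ratio parts = 16. Expected numbers out of 786:
  agouti: 786 × 9/16 = 442.125
  black: 786 × 3/16 = 147.375
  albino: 786 × 4/16 = 196.5
Contribution of albino: (219 − 196.5)² / 196.5 = 2.5763

2.576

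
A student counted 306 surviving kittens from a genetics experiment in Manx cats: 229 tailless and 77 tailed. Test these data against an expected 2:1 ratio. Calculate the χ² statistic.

9.191

Under the 2:1 hypothesis (Σ ratio = 3, N = 306):
  tailless: 306 × 2/3 = 204
  tailed: 306 × 1/3 = 102
χ² = Σ (O − E)² / E
  tailless: (229 − 204)² / 204 = 3.0637
  tailed: (77 − 102)² / 102 = 6.1275
χ² = 3.0637 + 6.1275 = 9.1912 ≈ 9.191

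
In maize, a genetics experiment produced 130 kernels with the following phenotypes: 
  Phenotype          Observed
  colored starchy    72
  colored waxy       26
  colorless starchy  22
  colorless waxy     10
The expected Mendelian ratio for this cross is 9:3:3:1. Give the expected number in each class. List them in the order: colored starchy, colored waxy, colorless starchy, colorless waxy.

73.125, 24.375, 24.375, 8.125

The 9:3:3:1 ratio has 16 parts, so with N = 130 the expected counts are:
  colored starchy: 130 × 9/16 = 73.125
  colored waxy: 130 × 3/16 = 24.375
  colorless starchy: 130 × 3/16 = 24.375
  colorless waxy: 130 × 1/16 = 8.125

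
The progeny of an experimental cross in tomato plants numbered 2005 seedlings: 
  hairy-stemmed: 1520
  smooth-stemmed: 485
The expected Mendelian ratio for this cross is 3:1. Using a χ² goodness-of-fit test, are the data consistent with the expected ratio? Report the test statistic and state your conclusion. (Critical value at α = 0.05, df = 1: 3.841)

0.702; consistent

Expected counts for N = 2005 under a 3:1 ratio (total parts = 4):
  hairy-stemmed: 2005 × 3/4 = 1503.75
  smooth-stemmed: 2005 × 1/4 = 501.25
χ² = Σ (O − E)² / E
  hairy-stemmed: (1520 − 1503.75)² / 1503.75 = 0.1756
  smooth-stemmed: (485 − 501.25)² / 501.25 = 0.5268
χ² = 0.1756 + 0.5268 = 0.7024 ≈ 0.702
Degrees of freedom = 2 − 1 = 1; critical value at α = 0.05 is 3.841.
Since 0.702 < 3.841, we fail to reject the null hypothesis — the data are consistent with the 3:1 ratio.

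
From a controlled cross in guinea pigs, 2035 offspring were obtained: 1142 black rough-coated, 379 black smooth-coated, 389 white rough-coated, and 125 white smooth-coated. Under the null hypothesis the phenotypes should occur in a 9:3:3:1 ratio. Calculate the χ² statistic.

The 9:3:3:1 ratio has 16 parts, so with N = 2035 the expected counts are:
  black rough-coated: 2035 × 9/16 = 1144.6875
  black smooth-coated: 2035 × 3/16 = 381.5625
  white rough-coated: 2035 × 3/16 = 381.5625
  white smooth-coated: 2035 × 1/16 = 127.1875
χ² = Σ (O − E)² / E
  black rough-coated: (1142 − 1144.6875)² / 1144.6875 = 0.0063
  black smooth-coated: (379 − 381.5625)² / 381.5625 = 0.0172
  white rough-coated: (389 − 381.5625)² / 381.5625 = 0.1450
  white smooth-coated: (125 − 127.1875)² / 127.1875 = 0.0376
χ² = 0.0063 + 0.0172 + 0.1450 + 0.0376 = 0.2061 ≈ 0.206

0.206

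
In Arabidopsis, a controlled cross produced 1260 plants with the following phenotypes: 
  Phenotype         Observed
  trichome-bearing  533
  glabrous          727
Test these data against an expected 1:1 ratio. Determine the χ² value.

Total ratio parts = 2. Expected numbers out of 1260:
  trichome-bearing: 1260 × 1/2 = 630
  glabrous: 1260 × 1/2 = 630
χ² = Σ (O − E)² / E
  trichome-bearing: (533 − 630)² / 630 = 14.9349
  glabrous: (727 − 630)² / 630 = 14.9349
χ² = 14.9349 + 14.9349 = 29.8698 ≈ 29.870

29.870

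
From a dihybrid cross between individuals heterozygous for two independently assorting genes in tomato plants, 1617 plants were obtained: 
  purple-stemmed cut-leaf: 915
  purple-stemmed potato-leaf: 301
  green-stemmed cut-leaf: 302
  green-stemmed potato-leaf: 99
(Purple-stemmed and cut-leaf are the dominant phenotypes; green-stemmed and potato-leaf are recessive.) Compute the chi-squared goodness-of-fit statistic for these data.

A dihybrid F₂ with independent assortment and complete dominance at both loci gives a 9:3:3:1 phenotypic ratio.
Total ratio parts = 16. Expected numbers out of 1617:
  purple-stemmed cut-leaf: 1617 × 9/16 = 909.5625
  purple-stemmed potato-leaf: 1617 × 3/16 = 303.1875
  green-stemmed cut-leaf: 1617 × 3/16 = 303.1875
  green-stemmed potato-leaf: 1617 × 1/16 = 101.0625
χ² = Σ (O − E)² / E
  purple-stemmed cut-leaf: (915 − 909.5625)² / 909.5625 = 0.0325
  purple-stemmed potato-leaf: (301 − 303.1875)² / 303.1875 = 0.0158
  green-stemmed cut-leaf: (302 − 303.1875)² / 303.1875 = 0.0047
  green-stemmed potato-leaf: (99 − 101.0625)² / 101.0625 = 0.0421
χ² = 0.0325 + 0.0158 + 0.0047 + 0.0421 = 0.0951 ≈ 0.095

0.095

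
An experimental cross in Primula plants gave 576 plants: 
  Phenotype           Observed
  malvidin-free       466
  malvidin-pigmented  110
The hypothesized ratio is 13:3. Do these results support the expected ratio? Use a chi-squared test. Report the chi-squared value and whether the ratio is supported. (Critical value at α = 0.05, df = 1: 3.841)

0.046; consistent

The 13:3 ratio has 16 parts, so with N = 576 the expected counts are:
  malvidin-free: 576 × 13/16 = 468
  malvidin-pigmented: 576 × 3/16 = 108
χ² = Σ (O − E)² / E
  malvidin-free: (466 − 468)² / 468 = 0.0085
  malvidin-pigmented: (110 − 108)² / 108 = 0.0370
χ² = 0.0085 + 0.0370 = 0.0455 ≈ 0.046
Degrees of freedom = 2 − 1 = 1; critical value at α = 0.05 is 3.841.
Since 0.046 < 3.841, we fail to reject the null hypothesis — the data are consistent with the 13:3 ratio.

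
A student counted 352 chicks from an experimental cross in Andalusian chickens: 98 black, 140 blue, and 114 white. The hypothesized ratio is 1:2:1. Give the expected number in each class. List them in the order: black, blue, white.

88, 176, 88

The 1:2:1 ratio has 4 parts, so with N = 352 the expected counts are:
  black: 352 × 1/4 = 88
  blue: 352 × 2/4 = 176
  white: 352 × 1/4 = 88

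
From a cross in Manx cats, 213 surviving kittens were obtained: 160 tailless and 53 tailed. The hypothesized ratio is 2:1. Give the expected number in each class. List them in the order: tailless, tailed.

142, 71

The 2:1 ratio has 3 parts, so with N = 213 the expected counts are:
  tailless: 213 × 2/3 = 142
  tailed: 213 × 1/3 = 71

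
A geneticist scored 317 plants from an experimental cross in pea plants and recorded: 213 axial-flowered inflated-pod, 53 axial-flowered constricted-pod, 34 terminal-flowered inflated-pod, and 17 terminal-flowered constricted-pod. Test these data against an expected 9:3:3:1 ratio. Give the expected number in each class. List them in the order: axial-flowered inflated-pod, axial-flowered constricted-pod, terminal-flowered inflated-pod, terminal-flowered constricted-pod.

Under the 9:3:3:1 hypothesis (Σ ratio = 16, N = 317):
  axial-flowered inflated-pod: 317 × 9/16 = 178.3125
  axial-flowered constricted-pod: 317 × 3/16 = 59.4375
  terminal-flowered inflated-pod: 317 × 3/16 = 59.4375
  terminal-flowered constricted-pod: 317 × 1/16 = 19.8125

178.3125, 59.4375, 59.4375, 19.8125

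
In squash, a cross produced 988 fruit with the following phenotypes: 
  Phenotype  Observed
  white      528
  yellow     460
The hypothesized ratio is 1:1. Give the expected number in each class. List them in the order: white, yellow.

494, 494

Under the 1:1 hypothesis (Σ ratio = 2, N = 988):
  white: 988 × 1/2 = 494
  yellow: 988 × 1/2 = 494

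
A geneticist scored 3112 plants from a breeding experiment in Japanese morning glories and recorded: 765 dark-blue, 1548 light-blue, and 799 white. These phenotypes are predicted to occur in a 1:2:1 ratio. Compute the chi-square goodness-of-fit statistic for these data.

The 1:2:1 ratio has 4 parts, so with N = 3112 the expected counts are:
  dark-blue: 3112 × 1/4 = 778
  light-blue: 3112 × 2/4 = 1556
  white: 3112 × 1/4 = 778
χ² = Σ (O − E)² / E
  dark-blue: (765 − 778)² / 778 = 0.2172
  light-blue: (1548 − 1556)² / 1556 = 0.0411
  white: (799 − 778)² / 778 = 0.5668
χ² = 0.2172 + 0.0411 + 0.5668 = 0.8251 ≈ 0.825

0.825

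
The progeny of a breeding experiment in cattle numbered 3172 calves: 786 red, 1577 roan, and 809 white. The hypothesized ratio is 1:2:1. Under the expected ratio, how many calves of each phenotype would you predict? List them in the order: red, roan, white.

Total ratio parts = 4. Expected numbers out of 3172:
  red: 3172 × 1/4 = 793
  roan: 3172 × 2/4 = 1586
  white: 3172 × 1/4 = 793

793, 1586, 793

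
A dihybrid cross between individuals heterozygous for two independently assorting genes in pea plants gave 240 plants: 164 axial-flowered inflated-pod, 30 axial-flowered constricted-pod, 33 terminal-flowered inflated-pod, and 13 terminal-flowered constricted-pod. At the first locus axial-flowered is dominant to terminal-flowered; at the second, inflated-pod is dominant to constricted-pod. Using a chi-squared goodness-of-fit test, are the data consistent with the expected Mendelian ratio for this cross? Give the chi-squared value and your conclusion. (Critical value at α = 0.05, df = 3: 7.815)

14.696; not consistent

A dihybrid F₂ with independent assortment and complete dominance at both loci gives a 9:3:3:1 phenotypic ratio.
The 9:3:3:1 ratio has 16 parts, so with N = 240 the expected counts are:
  axial-flowered inflated-pod: 240 × 9/16 = 135
  axial-flowered constricted-pod: 240 × 3/16 = 45
  terminal-flowered inflated-pod: 240 × 3/16 = 45
  terminal-flowered constricted-pod: 240 × 1/16 = 15
χ² = Σ (O − E)² / E
  axial-flowered inflated-pod: (164 − 135)² / 135 = 6.2296
  axial-flowered constricted-pod: (30 − 45)² / 45 = 5.0000
  terminal-flowered inflated-pod: (33 − 45)² / 45 = 3.2000
  terminal-flowered constricted-pod: (13 − 15)² / 15 = 0.2667
χ² = 6.2296 + 5.0000 + 3.2000 + 0.2667 = 14.6963 ≈ 14.696
Degrees of freedom = 4 − 1 = 3; critical value at α = 0.05 is 7.815.
Since 14.696 > 7.815, we reject the null hypothesis — the data do not fit the 9:3:3:1 ratio.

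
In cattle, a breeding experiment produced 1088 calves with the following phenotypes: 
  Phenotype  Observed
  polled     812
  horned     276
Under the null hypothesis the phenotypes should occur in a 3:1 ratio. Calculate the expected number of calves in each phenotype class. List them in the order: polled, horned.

Under the 3:1 hypothesis (Σ ratio = 4, N = 1088):
  polled: 1088 × 3/4 = 816
  horned: 1088 × 1/4 = 272

816, 272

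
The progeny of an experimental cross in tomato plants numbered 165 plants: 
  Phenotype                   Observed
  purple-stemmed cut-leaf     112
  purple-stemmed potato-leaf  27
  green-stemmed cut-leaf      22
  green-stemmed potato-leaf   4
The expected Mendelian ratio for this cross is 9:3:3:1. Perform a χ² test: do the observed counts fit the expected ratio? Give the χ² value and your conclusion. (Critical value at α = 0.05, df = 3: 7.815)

10.914; not consistent

Under the 9:3:3:1 hypothesis (Σ ratio = 16, N = 165):
  purple-stemmed cut-leaf: 165 × 9/16 = 92.8125
  purple-stemmed potato-leaf: 165 × 3/16 = 30.9375
  green-stemmed cut-leaf: 165 × 3/16 = 30.9375
  green-stemmed potato-leaf: 165 × 1/16 = 10.3125
χ² = Σ (O − E)² / E
  purple-stemmed cut-leaf: (112 − 92.8125)² / 92.8125 = 3.9667
  purple-stemmed potato-leaf: (27 − 30.9375)² / 30.9375 = 0.5011
  green-stemmed cut-leaf: (22 − 30.9375)² / 30.9375 = 2.5819
  green-stemmed potato-leaf: (4 − 10.3125)² / 10.3125 = 3.8640
χ² = 3.9667 + 0.5011 + 2.5819 + 3.8640 = 10.9137 ≈ 10.914
Degrees of freedom = 4 − 1 = 3; critical value at α = 0.05 is 7.815.
Since 10.914 > 7.815, we reject the null hypothesis — the data do not fit the 9:3:3:1 ratio.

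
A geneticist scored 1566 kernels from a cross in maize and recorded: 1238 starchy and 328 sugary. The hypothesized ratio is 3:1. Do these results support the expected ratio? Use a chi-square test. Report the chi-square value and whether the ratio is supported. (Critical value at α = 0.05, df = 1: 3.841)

13.733; not consistent

Expected counts for N = 1566 under a 3:1 ratio (total parts = 4):
  starchy: 1566 × 3/4 = 1174.5
  sugary: 1566 × 1/4 = 391.5
χ² = Σ (O − E)² / E
  starchy: (1238 − 1174.5)² / 1174.5 = 3.4332
  sugary: (328 − 391.5)² / 391.5 = 10.2995
χ² = 3.4332 + 10.2995 = 13.7327 ≈ 13.733
Degrees of freedom = 2 − 1 = 1; critical value at α = 0.05 is 3.841.
Since 13.733 > 3.841, we reject the null hypothesis — the data do not fit the 3:1 ratio.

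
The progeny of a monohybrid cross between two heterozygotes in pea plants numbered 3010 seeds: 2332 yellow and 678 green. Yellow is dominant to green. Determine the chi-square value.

9.834

For a monohybrid cross between heterozygotes with complete dominance, the expected phenotypic ratio is 3:1.
Expected counts for N = 3010 under a 3:1 ratio (total parts = 4):
  yellow: 3010 × 3/4 = 2257.5
  green: 3010 × 1/4 = 752.5
χ² = Σ (O − E)² / E
  yellow: (2332 − 2257.5)² / 2257.5 = 2.4586
  green: (678 − 752.5)² / 752.5 = 7.3757
χ² = 2.4586 + 7.3757 = 9.8343 ≈ 9.834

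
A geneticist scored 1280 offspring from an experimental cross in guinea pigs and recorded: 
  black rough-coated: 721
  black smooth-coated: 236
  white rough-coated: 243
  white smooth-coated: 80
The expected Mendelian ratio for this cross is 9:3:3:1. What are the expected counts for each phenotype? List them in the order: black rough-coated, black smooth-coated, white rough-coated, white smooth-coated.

720, 240, 240, 80

Under the 9:3:3:1 hypothesis (Σ ratio = 16, N = 1280):
  black rough-coated: 1280 × 9/16 = 720
  black smooth-coated: 1280 × 3/16 = 240
  white rough-coated: 1280 × 3/16 = 240
  white smooth-coated: 1280 × 1/16 = 80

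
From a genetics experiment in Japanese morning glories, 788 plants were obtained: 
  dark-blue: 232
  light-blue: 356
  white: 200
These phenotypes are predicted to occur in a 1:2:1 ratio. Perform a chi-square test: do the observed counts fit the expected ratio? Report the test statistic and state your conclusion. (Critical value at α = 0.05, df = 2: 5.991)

Under the 1:2:1 hypothesis (Σ ratio = 4, N = 788):
  dark-blue: 788 × 1/4 = 197
  light-blue: 788 × 2/4 = 394
  white: 788 × 1/4 = 197
χ² = Σ (O − E)² / E
  dark-blue: (232 − 197)² / 197 = 6.2183
  light-blue: (356 − 394)² / 394 = 3.6650
  white: (200 − 197)² / 197 = 0.0457
χ² = 6.2183 + 3.6650 + 0.0457 = 9.929
Degrees of freedom = 3 − 1 = 2; critical value at α = 0.05 is 5.991.
Since 9.929 > 5.991, we reject the null hypothesis — the data do not fit the 1:2:1 ratio.

9.929; not consistent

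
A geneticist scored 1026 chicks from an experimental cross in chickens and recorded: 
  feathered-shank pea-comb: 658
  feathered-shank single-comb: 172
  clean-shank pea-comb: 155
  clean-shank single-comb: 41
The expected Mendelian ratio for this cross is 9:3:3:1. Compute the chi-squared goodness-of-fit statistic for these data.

29.092

Under the 9:3:3:1 hypothesis (Σ ratio = 16, N = 1026):
  feathered-shank pea-comb: 1026 × 9/16 = 577.125
  feathered-shank single-comb: 1026 × 3/16 = 192.375
  clean-shank pea-comb: 1026 × 3/16 = 192.375
  clean-shank single-comb: 1026 × 1/16 = 64.125
χ² = Σ (O − E)² / E
  feathered-shank pea-comb: (658 − 577.125)² / 577.125 = 11.3334
  feathered-shank single-comb: (172 − 192.375)² / 192.375 = 2.1580
  clean-shank pea-comb: (155 − 192.375)² / 192.375 = 7.2613
  clean-shank single-comb: (41 − 64.125)² / 64.125 = 8.3394
χ² = 11.3334 + 2.1580 + 7.2613 + 8.3394 = 29.0921 ≈ 29.092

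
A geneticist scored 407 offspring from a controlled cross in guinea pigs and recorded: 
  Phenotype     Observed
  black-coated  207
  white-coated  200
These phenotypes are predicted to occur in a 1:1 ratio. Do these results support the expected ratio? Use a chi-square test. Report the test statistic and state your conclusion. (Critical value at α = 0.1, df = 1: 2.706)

0.120; consistent

The 1:1 ratio has 2 parts, so with N = 407 the expected counts are:
  black-coated: 407 × 1/2 = 203.5
  white-coated: 407 × 1/2 = 203.5
χ² = Σ (O − E)² / E
  black-coated: (207 − 203.5)² / 203.5 = 0.0602
  white-coated: (200 − 203.5)² / 203.5 = 0.0602
χ² = 0.0602 + 0.0602 = 0.1204 ≈ 0.120
Degrees of freedom = 2 − 1 = 1; critical value at α = 0.1 is 2.706.
Since 0.120 < 2.706, we fail to reject the null hypothesis — the data are consistent with the 1:1 ratio.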